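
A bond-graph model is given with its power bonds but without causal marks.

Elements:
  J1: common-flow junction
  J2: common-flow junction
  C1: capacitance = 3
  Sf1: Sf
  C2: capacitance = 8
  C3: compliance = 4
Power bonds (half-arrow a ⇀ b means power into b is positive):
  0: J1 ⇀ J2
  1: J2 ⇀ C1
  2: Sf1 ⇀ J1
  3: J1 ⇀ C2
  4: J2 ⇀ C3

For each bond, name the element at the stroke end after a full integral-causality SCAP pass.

#2 stroke at Sf1  (Sf1 fixes flow; stroke at Sf1)
#0 stroke at J1  (common-f at J1 fixed by 2)
#3 stroke at J1  (common-f at J1 fixed by 2)
#1 stroke at J2  (J2: bond 0 brought flow, rest push out)
#4 stroke at J2  (common-f at J2 fixed by 0)

#0 →J1
#1 →J2
#2 →Sf1
#3 →J1
#4 →J2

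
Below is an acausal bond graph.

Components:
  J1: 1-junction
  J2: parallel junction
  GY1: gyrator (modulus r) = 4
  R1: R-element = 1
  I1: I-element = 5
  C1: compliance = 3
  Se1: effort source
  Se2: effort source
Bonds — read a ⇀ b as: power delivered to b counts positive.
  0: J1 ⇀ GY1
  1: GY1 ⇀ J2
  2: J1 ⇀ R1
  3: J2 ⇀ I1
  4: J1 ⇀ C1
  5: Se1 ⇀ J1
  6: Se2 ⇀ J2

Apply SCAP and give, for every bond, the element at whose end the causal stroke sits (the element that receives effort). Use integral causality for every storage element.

b5 stroke at J1  (Se1: effort source, stroke at far end)
b6 stroke at J2  (source Se2 imposes e)
b1 stroke at GY1  (0-jn J2 has e-setter on 6)
b3 stroke at I1  (0-jn J2 has e-setter on 6)
b0 stroke at GY1  (through GY1, causality inverts; strokes same side of GY1)
b2 stroke at J1  (common-f at J1 fixed by 0)
b4 stroke at J1  (1-jn J1 has f-setter on 0)

#0 →GY1
#1 →GY1
#2 →J1
#3 →I1
#4 →J1
#5 →J1
#6 →J2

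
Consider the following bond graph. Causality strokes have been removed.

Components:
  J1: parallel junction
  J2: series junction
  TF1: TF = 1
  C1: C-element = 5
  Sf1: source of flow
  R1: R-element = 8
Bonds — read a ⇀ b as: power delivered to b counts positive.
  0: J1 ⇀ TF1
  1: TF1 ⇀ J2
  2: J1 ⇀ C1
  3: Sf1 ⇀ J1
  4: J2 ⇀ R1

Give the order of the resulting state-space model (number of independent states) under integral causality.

1  (C1 all integral)

b3 →Sf1  (Sf1 fixes flow; stroke at Sf1)
b2 →J1  (prefer integral on C1)
b0 →TF1  (J1: bond 2 brought effort, rest push out)
b1 →J2  (TF1 one-in-one-out from 0)
b4 →R1  (J2: last free bond brings flow in)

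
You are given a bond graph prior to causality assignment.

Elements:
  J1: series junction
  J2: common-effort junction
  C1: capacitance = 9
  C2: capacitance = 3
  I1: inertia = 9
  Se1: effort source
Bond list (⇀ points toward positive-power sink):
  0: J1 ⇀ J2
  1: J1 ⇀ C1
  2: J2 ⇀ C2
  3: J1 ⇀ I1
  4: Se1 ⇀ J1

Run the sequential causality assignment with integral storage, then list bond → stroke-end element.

b0 stroke at J1
b1 stroke at J1
b2 stroke at J2
b3 stroke at I1
b4 stroke at J1

β4 |J1  (Se1: effort source, stroke at far end)
β1 |J1  (C1 outputs effort q/C1)
β2 |J2  (prefer integral on C2)
β0 |J1  (J2: bond 2 brought effort, rest push out)
β3 |I1  (J1: last free bond brings flow in)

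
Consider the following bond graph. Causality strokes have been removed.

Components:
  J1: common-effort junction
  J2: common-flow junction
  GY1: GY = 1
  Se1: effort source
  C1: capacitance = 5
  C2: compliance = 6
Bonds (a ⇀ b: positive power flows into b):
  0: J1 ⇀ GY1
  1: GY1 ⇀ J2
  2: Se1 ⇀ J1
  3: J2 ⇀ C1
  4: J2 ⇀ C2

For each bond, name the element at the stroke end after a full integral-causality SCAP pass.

bond 2 →J1  (Se1 (Se) sets effort on bond)
bond 0 →GY1  (J1 effort already set via bond 2)
bond 1 →GY1  (through GY1, causality inverts; strokes same side of GY1)
bond 3 →J2  (J2: bond 1 brought flow, rest push out)
bond 4 →J2  (J2: bond 1 brought flow, rest push out)

b0 stroke→GY1
b1 stroke→GY1
b2 stroke→J1
b3 stroke→J2
b4 stroke→J2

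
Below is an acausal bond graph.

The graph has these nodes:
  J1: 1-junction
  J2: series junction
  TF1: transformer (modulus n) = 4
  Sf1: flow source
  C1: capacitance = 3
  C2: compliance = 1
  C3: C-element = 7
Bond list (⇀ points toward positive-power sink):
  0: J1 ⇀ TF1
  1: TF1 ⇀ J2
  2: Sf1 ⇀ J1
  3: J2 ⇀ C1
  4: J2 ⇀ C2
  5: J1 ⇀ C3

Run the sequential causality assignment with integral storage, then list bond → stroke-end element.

#0 |J1
#1 |TF1
#2 |Sf1
#3 |J2
#4 |J2
#5 |J1

bond 2 stroke→Sf1  (Sf1 fixes flow; stroke at Sf1)
bond 0 stroke→J1  (J1 flow already set via bond 2)
bond 5 stroke→J1  (1-jn J1 has f-setter on 2)
bond 1 stroke→TF1  (TF1: transformer flips bond 0)
bond 3 stroke→J2  (J2: bond 1 brought flow, rest push out)
bond 4 stroke→J2  (1-jn J2 has f-setter on 1)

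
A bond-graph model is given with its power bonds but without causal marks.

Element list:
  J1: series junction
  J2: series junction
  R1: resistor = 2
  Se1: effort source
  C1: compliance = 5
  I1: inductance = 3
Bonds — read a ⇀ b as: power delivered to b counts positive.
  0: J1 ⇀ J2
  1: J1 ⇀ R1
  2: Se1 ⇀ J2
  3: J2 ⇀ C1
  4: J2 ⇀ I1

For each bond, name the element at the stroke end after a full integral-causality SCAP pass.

b2 →J2  (Se1 fixes effort; stroke away)
b3 →J2  (C1 integral (e out))
b4 →I1  (I1 outputs flow p/I1)
b0 →J2  (common-f at J2 fixed by 4)
b1 →J1  (common-f at J1 fixed by 0)

b0 stroke at J2
b1 stroke at J1
b2 stroke at J2
b3 stroke at J2
b4 stroke at I1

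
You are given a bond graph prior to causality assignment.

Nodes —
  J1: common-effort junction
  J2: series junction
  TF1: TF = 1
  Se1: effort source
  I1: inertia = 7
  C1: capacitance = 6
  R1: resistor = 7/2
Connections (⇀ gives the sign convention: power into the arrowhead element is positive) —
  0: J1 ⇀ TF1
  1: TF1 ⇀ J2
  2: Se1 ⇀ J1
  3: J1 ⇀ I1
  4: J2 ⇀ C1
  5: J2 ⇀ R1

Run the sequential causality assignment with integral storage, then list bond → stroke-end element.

#2 |J1  (Se1 fixes effort; stroke away)
#0 |TF1  (common-e at J1 fixed by 2)
#3 |I1  (common-e at J1 fixed by 2)
#1 |J2  (TF TF1: opposite of bond 0)
#4 |J2  (C1: C, integral causality)
#5 |R1  (closing 1-jn rule on J2)

b0 stroke→TF1
b1 stroke→J2
b2 stroke→J1
b3 stroke→I1
b4 stroke→J2
b5 stroke→R1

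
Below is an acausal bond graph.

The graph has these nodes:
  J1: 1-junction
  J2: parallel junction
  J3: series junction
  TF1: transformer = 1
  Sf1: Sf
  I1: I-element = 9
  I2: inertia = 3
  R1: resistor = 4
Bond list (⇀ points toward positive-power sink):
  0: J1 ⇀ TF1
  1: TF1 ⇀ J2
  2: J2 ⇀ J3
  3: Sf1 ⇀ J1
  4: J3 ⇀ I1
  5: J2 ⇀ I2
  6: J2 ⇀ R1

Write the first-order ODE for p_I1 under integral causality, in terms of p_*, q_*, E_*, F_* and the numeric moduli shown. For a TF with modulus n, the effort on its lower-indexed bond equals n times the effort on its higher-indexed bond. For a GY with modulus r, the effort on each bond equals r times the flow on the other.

dp_I1/dt = 4*F_Sf1 - 4*p_I1/9 - 4*p_I2/3

#3 |Sf1  (Sf1 (Sf) sets flow on bond)
#0 |J1  (1-jn J1 has f-setter on 3)
#1 |TF1  (TF TF1: opposite of bond 0)
#4 |I1  (I1 integral (f out))
#2 |J3  (J3 flow already set via bond 4)
#5 |I2  (I2 integral (f out))
#6 |J2  (closing 0-jn rule on J2)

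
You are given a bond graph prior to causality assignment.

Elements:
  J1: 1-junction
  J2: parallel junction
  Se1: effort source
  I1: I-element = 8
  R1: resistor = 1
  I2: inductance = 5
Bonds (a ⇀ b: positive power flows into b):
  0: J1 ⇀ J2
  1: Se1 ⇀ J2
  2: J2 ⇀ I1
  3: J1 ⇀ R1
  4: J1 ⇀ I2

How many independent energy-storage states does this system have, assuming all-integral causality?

2  (I1, I2 all integral)

β1 stroke→J2  (source Se1 imposes e)
β0 stroke→J1  (J2: bond 1 brought effort, rest push out)
β2 stroke→I1  (0-jn J2 has e-setter on 1)
β4 stroke→I2  (I2 outputs flow p/I2)
β3 stroke→J1  (1-jn J1 has f-setter on 4)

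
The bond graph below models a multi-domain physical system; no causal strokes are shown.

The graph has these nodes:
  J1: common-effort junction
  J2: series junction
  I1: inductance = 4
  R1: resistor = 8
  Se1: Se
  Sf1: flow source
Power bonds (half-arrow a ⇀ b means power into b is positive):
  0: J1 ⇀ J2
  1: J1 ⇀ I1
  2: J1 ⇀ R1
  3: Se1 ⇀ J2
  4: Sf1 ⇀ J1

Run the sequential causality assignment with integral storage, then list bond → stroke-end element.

β0 |J1
β1 |I1
β2 |R1
β3 |J2
β4 |Sf1

#3 stroke at J2  (Se1 fixes effort; stroke away)
#4 stroke at Sf1  (source Sf1 imposes f)
#0 stroke at J1  (closing 1-jn rule on J2)
#1 stroke at I1  (0-jn J1 has e-setter on 0)
#2 stroke at R1  (0-jn J1 has e-setter on 0)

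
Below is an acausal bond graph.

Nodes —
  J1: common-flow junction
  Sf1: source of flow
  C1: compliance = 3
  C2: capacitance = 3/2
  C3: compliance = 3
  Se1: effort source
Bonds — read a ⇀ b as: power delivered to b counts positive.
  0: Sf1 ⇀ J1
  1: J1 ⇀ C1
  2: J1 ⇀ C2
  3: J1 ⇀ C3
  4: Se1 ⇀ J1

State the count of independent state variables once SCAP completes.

3  (C1, C2, C3 all integral)

β0 stroke→Sf1  (Sf1 (Sf) sets flow on bond)
β4 stroke→J1  (Se1 fixes effort; stroke away)
β1 stroke→J1  (J1: bond 0 brought flow, rest push out)
β2 stroke→J1  (1-jn J1 has f-setter on 0)
β3 stroke→J1  (J1 flow already set via bond 0)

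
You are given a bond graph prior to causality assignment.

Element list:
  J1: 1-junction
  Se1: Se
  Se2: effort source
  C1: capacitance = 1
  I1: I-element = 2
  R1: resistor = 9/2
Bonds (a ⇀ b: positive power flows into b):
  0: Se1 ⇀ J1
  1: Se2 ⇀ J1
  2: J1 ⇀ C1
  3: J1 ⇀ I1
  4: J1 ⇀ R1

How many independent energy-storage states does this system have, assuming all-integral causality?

2  (C1, I1 all integral)

#0 stroke at J1  (Se1 (Se) sets effort on bond)
#1 stroke at J1  (Se2 (Se) sets effort on bond)
#2 stroke at J1  (C1: C, integral causality)
#3 stroke at I1  (I1 integral (f out))
#4 stroke at J1  (1-jn J1 has f-setter on 3)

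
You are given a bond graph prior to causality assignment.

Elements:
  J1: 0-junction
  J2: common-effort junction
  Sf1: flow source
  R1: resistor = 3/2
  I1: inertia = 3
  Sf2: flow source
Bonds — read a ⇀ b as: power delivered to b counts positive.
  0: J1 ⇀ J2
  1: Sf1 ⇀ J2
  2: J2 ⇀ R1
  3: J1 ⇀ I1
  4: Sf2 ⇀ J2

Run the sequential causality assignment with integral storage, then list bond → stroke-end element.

bond 1 stroke→Sf1  (Sf1: flow source, stroke at near end)
bond 4 stroke→Sf2  (Sf2: flow source, stroke at near end)
bond 3 stroke→I1  (I1 outputs flow p/I1)
bond 0 stroke→J1  (J1 needs exactly one e-in)
bond 2 stroke→J2  (only one effort-in slot at J2)

bond 0 |J1
bond 1 |Sf1
bond 2 |J2
bond 3 |I1
bond 4 |Sf2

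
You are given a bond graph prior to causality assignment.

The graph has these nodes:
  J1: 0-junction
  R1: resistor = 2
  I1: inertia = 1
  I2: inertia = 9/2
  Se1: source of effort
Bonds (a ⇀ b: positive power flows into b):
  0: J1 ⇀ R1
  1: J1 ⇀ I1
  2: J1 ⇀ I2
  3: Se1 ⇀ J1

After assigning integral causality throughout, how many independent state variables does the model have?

2  (I1, I2 all integral)

b3 stroke at J1  (source Se1 imposes e)
b0 stroke at R1  (J1: bond 3 brought effort, rest push out)
b1 stroke at I1  (J1: bond 3 brought effort, rest push out)
b2 stroke at I2  (J1: bond 3 brought effort, rest push out)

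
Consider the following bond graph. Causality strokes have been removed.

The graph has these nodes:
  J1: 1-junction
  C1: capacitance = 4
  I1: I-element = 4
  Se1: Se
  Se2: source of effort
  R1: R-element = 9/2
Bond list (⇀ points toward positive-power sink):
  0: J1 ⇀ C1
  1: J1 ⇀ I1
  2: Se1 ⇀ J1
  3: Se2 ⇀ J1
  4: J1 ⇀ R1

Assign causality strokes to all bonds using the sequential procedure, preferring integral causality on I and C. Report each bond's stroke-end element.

β2 stroke→J1  (source Se1 imposes e)
β3 stroke→J1  (Se2 (Se) sets effort on bond)
β0 stroke→J1  (prefer integral on C1)
β1 stroke→I1  (I1 outputs flow p/I1)
β4 stroke→J1  (1-jn J1 has f-setter on 1)

b0 →J1
b1 →I1
b2 →J1
b3 →J1
b4 →J1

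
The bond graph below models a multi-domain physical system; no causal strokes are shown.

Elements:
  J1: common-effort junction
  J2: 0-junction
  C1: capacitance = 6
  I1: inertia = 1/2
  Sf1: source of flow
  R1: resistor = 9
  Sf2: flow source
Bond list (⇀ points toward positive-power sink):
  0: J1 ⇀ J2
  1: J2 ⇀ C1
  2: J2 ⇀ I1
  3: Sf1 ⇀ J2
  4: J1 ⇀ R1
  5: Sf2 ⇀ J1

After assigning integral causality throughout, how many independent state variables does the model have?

bond 3 →Sf1  (Sf1: flow source, stroke at near end)
bond 5 →Sf2  (Sf2: flow source, stroke at near end)
bond 1 →J2  (C1 integral (e out))
bond 0 →J1  (0-jn J2 has e-setter on 1)
bond 2 →I1  (J2: bond 1 brought effort, rest push out)
bond 4 →R1  (0-jn J1 has e-setter on 0)

2  (C1, I1 all integral)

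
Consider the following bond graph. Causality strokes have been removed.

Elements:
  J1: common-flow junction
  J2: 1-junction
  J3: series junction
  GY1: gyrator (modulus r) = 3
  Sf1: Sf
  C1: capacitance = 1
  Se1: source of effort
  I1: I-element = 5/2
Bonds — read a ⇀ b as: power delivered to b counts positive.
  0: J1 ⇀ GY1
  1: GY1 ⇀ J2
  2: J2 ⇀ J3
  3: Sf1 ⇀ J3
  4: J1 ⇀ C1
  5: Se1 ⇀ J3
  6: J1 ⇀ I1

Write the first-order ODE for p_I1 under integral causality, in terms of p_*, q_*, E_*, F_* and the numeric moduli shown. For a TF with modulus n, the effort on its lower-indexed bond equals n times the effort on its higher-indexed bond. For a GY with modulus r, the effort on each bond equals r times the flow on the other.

#3 stroke at Sf1  (Sf1 (Sf) sets flow on bond)
#5 stroke at J3  (source Se1 imposes e)
#2 stroke at J3  (common-f at J3 fixed by 3)
#1 stroke at J2  (J2 flow already set via bond 2)
#0 stroke at J1  (GY1: gyrator matches bond 1)
#4 stroke at J1  (prefer integral on C1)
#6 stroke at I1  (closing 1-jn rule on J1)

dp_I1/dt = -3*F_Sf1 - q_C1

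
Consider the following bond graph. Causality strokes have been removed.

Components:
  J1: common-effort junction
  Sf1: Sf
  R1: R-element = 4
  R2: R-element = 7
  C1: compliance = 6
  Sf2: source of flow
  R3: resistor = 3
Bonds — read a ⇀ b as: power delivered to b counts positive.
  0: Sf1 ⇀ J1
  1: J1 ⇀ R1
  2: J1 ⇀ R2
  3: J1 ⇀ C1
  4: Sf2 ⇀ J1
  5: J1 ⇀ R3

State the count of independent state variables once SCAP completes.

1  (C1 all integral)

β0 stroke at Sf1  (Sf1 fixes flow; stroke at Sf1)
β4 stroke at Sf2  (Sf2: flow source, stroke at near end)
β3 stroke at J1  (prefer integral on C1)
β1 stroke at R1  (common-e at J1 fixed by 3)
β2 stroke at R2  (J1: bond 3 brought effort, rest push out)
β5 stroke at R3  (0-jn J1 has e-setter on 3)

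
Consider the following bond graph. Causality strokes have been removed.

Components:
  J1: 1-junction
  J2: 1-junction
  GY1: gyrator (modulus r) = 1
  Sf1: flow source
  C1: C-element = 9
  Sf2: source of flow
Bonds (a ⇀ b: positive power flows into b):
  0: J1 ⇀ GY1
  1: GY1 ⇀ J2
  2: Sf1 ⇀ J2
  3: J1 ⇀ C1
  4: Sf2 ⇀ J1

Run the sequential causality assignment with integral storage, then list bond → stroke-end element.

bond 0 →J1
bond 1 →J2
bond 2 →Sf1
bond 3 →J1
bond 4 →Sf2

#2 |Sf1  (Sf1 fixes flow; stroke at Sf1)
#4 |Sf2  (Sf2 (Sf) sets flow on bond)
#0 |J1  (common-f at J1 fixed by 4)
#3 |J1  (J1: bond 4 brought flow, rest push out)
#1 |J2  (J2 flow already set via bond 2)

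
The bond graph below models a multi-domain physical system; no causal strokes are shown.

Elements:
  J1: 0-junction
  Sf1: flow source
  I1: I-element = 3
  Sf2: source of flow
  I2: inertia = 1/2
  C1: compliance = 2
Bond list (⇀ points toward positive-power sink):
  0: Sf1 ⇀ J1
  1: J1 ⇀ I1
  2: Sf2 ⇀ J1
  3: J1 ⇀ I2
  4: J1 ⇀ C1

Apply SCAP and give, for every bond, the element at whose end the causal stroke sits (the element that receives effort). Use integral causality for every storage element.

bond 0 stroke→Sf1
bond 1 stroke→I1
bond 2 stroke→Sf2
bond 3 stroke→I2
bond 4 stroke→J1

#0 →Sf1  (Sf1: flow source, stroke at near end)
#2 →Sf2  (Sf2 fixes flow; stroke at Sf2)
#1 →I1  (I1 integral (f out))
#3 →I2  (I2 outputs flow p/I2)
#4 →J1  (J1 needs exactly one e-in)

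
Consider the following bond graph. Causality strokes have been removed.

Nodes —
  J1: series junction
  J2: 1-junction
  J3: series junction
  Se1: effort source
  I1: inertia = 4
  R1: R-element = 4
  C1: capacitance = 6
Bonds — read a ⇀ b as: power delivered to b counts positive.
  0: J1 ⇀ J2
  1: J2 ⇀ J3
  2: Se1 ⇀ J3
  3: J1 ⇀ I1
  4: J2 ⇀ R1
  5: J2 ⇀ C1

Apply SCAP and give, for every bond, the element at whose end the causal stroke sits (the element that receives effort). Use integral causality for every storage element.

b0 stroke→J1
b1 stroke→J2
b2 stroke→J3
b3 stroke→I1
b4 stroke→J2
b5 stroke→J2

bond 2 |J3  (source Se1 imposes e)
bond 1 |J2  (only one flow-in slot at J3)
bond 3 |I1  (prefer integral on I1)
bond 0 |J1  (1-jn J1 has f-setter on 3)
bond 4 |J2  (J2 flow already set via bond 0)
bond 5 |J2  (J2: bond 0 brought flow, rest push out)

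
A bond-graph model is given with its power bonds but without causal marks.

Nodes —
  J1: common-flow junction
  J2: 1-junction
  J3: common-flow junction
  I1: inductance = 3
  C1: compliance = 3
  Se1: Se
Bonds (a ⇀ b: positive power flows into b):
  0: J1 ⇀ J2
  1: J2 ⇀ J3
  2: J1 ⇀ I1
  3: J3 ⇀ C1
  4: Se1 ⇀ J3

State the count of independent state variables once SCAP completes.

β4 stroke→J3  (Se1: effort source, stroke at far end)
β2 stroke→I1  (prefer integral on I1)
β0 stroke→J1  (J1 flow already set via bond 2)
β1 stroke→J2  (1-jn J2 has f-setter on 0)
β3 stroke→J3  (J3: bond 1 brought flow, rest push out)

2  (C1, I1 all integral)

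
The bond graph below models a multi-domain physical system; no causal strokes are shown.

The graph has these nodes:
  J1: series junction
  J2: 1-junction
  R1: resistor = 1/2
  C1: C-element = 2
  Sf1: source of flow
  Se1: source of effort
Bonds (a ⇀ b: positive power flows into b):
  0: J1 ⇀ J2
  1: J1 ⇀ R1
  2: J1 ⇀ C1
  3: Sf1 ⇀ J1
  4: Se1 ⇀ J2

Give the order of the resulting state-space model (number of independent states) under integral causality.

bond 3 stroke→Sf1  (Sf1: flow source, stroke at near end)
bond 4 stroke→J2  (Se1: effort source, stroke at far end)
bond 0 stroke→J1  (J1: bond 3 brought flow, rest push out)
bond 1 stroke→J1  (J1: bond 3 brought flow, rest push out)
bond 2 stroke→J1  (1-jn J1 has f-setter on 3)

1  (C1 all integral)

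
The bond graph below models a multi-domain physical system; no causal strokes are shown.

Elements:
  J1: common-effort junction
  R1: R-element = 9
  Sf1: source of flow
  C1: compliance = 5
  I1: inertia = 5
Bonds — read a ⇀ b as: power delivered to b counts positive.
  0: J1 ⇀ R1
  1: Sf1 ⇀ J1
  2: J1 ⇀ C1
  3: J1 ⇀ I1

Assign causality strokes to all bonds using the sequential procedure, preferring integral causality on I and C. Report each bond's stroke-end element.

#1 →Sf1  (Sf1 (Sf) sets flow on bond)
#2 →J1  (prefer integral on C1)
#0 →R1  (J1 effort already set via bond 2)
#3 →I1  (common-e at J1 fixed by 2)

β0 →R1
β1 →Sf1
β2 →J1
β3 →I1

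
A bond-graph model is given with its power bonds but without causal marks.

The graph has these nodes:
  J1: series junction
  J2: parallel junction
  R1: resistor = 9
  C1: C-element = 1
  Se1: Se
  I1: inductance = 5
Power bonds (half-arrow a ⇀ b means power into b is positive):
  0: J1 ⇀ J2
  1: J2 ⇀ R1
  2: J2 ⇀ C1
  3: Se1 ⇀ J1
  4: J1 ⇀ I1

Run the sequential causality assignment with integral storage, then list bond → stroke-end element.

β0 stroke at J1
β1 stroke at R1
β2 stroke at J2
β3 stroke at J1
β4 stroke at I1

bond 3 |J1  (source Se1 imposes e)
bond 2 |J2  (C1 integral (e out))
bond 0 |J1  (0-jn J2 has e-setter on 2)
bond 1 |R1  (J2: bond 2 brought effort, rest push out)
bond 4 |I1  (closing 1-jn rule on J1)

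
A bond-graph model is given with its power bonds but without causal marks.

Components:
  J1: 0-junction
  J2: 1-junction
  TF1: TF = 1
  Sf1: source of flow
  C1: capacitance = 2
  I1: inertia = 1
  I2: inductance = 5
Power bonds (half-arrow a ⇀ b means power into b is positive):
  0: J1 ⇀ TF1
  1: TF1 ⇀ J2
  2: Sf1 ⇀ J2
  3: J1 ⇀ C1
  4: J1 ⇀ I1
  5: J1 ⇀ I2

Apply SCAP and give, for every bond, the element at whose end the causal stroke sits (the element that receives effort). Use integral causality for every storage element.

b0 →TF1
b1 →J2
b2 →Sf1
b3 →J1
b4 →I1
b5 →I2

β2 →Sf1  (Sf1: flow source, stroke at near end)
β1 →J2  (common-f at J2 fixed by 2)
β0 →TF1  (TF TF1: opposite of bond 1)
β3 →J1  (C1: C, integral causality)
β4 →I1  (J1: bond 3 brought effort, rest push out)
β5 →I2  (common-e at J1 fixed by 3)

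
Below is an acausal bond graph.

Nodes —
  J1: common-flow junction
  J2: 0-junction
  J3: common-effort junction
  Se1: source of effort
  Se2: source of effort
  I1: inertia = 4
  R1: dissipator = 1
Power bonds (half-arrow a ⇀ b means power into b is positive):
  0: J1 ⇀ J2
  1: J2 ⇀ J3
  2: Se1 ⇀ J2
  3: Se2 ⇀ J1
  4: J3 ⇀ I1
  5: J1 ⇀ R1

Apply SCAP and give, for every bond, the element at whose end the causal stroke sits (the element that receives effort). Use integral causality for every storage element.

β0 →J1
β1 →J3
β2 →J2
β3 →J1
β4 →I1
β5 →R1

bond 2 stroke at J2  (Se1: effort source, stroke at far end)
bond 3 stroke at J1  (Se2: effort source, stroke at far end)
bond 0 stroke at J1  (common-e at J2 fixed by 2)
bond 1 stroke at J3  (common-e at J2 fixed by 2)
bond 4 stroke at I1  (J3: bond 1 brought effort, rest push out)
bond 5 stroke at R1  (closing 1-jn rule on J1)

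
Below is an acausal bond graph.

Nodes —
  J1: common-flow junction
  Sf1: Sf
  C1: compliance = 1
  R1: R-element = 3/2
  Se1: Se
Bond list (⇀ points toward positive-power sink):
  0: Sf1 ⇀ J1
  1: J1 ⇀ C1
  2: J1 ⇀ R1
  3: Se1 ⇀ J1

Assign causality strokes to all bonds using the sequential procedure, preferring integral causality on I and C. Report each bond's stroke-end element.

#0 →Sf1
#1 →J1
#2 →J1
#3 →J1

b0 stroke at Sf1  (source Sf1 imposes f)
b3 stroke at J1  (Se1: effort source, stroke at far end)
b1 stroke at J1  (1-jn J1 has f-setter on 0)
b2 stroke at J1  (J1 flow already set via bond 0)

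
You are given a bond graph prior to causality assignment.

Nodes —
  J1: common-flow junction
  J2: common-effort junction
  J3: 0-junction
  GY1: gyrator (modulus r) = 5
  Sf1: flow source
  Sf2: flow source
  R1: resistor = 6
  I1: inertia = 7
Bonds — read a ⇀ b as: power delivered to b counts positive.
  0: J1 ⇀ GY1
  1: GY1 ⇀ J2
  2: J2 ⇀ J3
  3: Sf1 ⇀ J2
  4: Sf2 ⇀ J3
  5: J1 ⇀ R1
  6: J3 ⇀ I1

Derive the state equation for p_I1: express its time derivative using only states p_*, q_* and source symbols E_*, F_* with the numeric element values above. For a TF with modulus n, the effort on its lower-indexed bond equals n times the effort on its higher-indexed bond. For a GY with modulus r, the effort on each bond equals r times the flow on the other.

dp_I1/dt = 25*F_Sf1/6 + 25*F_Sf2/6 - 25*p_I1/42

b3 stroke at Sf1  (Sf1 fixes flow; stroke at Sf1)
b4 stroke at Sf2  (source Sf2 imposes f)
b6 stroke at I1  (I1 integral (f out))
b2 stroke at J3  (J3: last free bond brings effort in)
b1 stroke at J2  (closing 0-jn rule on J2)
b0 stroke at J1  (through GY1, causality inverts; strokes same side of GY1)
b5 stroke at R1  (closing 1-jn rule on J1)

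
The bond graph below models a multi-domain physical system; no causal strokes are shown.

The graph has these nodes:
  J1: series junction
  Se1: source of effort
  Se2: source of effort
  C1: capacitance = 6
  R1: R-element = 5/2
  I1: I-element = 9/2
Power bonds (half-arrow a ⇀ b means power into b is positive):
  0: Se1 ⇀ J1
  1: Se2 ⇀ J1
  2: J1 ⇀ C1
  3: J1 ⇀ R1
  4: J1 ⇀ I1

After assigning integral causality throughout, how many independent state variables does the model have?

2  (C1, I1 all integral)

bond 0 stroke at J1  (Se1 (Se) sets effort on bond)
bond 1 stroke at J1  (Se2 fixes effort; stroke away)
bond 2 stroke at J1  (prefer integral on C1)
bond 4 stroke at I1  (I1 outputs flow p/I1)
bond 3 stroke at J1  (J1 flow already set via bond 4)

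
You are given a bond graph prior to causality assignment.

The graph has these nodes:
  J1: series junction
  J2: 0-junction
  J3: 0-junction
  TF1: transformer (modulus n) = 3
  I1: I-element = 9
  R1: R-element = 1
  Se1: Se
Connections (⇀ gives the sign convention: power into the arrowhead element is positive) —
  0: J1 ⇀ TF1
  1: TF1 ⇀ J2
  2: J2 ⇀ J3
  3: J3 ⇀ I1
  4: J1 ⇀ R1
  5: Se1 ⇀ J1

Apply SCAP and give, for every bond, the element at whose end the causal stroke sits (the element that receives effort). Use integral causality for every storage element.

b5 →J1  (Se1: effort source, stroke at far end)
b3 →I1  (I1 outputs flow p/I1)
b2 →J3  (J3: last free bond brings effort in)
b1 →J2  (J2: last free bond brings effort in)
b0 →TF1  (TF1: transformer flips bond 1)
b4 →J1  (common-f at J1 fixed by 0)

bond 0 stroke at TF1
bond 1 stroke at J2
bond 2 stroke at J3
bond 3 stroke at I1
bond 4 stroke at J1
bond 5 stroke at J1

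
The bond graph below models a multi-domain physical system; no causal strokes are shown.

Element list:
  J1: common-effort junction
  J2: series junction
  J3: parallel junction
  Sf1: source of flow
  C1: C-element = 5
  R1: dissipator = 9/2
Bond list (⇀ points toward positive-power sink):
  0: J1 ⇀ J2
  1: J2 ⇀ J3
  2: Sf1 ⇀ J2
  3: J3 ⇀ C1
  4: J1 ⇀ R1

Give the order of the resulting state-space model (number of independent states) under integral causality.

β2 stroke→Sf1  (Sf1: flow source, stroke at near end)
β0 stroke→J2  (1-jn J2 has f-setter on 2)
β1 stroke→J2  (J2 flow already set via bond 2)
β3 stroke→J3  (closing 0-jn rule on J3)
β4 stroke→J1  (J1: last free bond brings effort in)

1  (C1 all integral)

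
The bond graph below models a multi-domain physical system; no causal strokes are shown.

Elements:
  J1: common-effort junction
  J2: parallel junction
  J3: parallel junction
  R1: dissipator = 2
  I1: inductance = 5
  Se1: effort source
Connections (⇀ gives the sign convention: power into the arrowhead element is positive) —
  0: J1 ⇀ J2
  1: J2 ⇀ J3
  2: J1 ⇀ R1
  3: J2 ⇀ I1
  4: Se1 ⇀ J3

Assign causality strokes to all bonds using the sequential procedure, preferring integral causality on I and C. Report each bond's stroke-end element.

β0 stroke at J1
β1 stroke at J2
β2 stroke at R1
β3 stroke at I1
β4 stroke at J3

bond 4 stroke→J3  (source Se1 imposes e)
bond 1 stroke→J2  (0-jn J3 has e-setter on 4)
bond 0 stroke→J1  (J2: bond 1 brought effort, rest push out)
bond 3 stroke→I1  (J2: bond 1 brought effort, rest push out)
bond 2 stroke→R1  (J1: bond 0 brought effort, rest push out)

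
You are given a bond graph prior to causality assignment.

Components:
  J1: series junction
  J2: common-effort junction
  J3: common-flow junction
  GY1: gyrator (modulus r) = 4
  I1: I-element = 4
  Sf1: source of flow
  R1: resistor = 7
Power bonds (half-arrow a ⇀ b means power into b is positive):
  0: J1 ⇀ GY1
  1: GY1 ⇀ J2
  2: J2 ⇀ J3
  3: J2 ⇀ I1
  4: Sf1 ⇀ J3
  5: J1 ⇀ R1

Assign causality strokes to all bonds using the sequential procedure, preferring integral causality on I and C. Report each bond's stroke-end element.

bond 4 stroke→Sf1  (Sf1 fixes flow; stroke at Sf1)
bond 2 stroke→J3  (J3: bond 4 brought flow, rest push out)
bond 3 stroke→I1  (prefer integral on I1)
bond 1 stroke→J2  (J2 needs exactly one e-in)
bond 0 stroke→J1  (GY GY1: same side as bond 1)
bond 5 stroke→R1  (J1 needs exactly one f-in)

#0 |J1
#1 |J2
#2 |J3
#3 |I1
#4 |Sf1
#5 |R1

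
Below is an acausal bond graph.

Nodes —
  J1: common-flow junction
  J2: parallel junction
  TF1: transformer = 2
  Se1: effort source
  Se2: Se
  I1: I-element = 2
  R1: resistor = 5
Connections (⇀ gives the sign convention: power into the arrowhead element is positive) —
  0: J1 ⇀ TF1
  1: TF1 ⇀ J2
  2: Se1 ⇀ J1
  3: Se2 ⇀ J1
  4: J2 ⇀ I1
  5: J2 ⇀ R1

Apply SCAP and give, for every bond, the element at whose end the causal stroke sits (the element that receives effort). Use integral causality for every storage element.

b2 |J1  (Se1: effort source, stroke at far end)
b3 |J1  (source Se2 imposes e)
b0 |TF1  (J1 needs exactly one f-in)
b1 |J2  (TF1 one-in-one-out from 0)
b4 |I1  (0-jn J2 has e-setter on 1)
b5 |R1  (common-e at J2 fixed by 1)

#0 |TF1
#1 |J2
#2 |J1
#3 |J1
#4 |I1
#5 |R1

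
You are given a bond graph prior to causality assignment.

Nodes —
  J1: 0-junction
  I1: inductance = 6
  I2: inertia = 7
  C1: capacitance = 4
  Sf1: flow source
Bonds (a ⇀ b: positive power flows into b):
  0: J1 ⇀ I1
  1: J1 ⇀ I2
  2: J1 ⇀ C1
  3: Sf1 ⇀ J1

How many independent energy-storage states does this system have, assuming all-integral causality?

3  (C1, I1, I2 all integral)

#3 stroke→Sf1  (source Sf1 imposes f)
#0 stroke→I1  (prefer integral on I1)
#1 stroke→I2  (I2 integral (f out))
#2 stroke→J1  (closing 0-jn rule on J1)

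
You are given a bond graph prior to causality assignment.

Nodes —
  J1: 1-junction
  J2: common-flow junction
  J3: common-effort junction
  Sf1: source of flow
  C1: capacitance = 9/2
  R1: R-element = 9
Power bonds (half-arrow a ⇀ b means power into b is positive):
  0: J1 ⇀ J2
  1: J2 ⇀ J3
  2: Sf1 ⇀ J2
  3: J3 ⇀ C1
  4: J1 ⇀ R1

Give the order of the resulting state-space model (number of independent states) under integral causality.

b2 →Sf1  (Sf1 fixes flow; stroke at Sf1)
b0 →J2  (common-f at J2 fixed by 2)
b1 →J2  (common-f at J2 fixed by 2)
b3 →J3  (J3: last free bond brings effort in)
b4 →J1  (J1 flow already set via bond 0)

1  (C1 all integral)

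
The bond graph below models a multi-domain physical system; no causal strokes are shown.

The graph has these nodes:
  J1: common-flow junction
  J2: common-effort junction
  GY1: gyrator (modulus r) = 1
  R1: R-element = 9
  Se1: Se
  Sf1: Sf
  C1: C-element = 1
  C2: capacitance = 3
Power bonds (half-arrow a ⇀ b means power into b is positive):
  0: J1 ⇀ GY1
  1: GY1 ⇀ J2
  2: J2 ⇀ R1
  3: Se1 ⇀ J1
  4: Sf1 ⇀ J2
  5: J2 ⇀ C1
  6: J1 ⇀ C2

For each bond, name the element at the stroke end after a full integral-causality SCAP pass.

β0 →GY1
β1 →GY1
β2 →R1
β3 →J1
β4 →Sf1
β5 →J2
β6 →J1

#3 stroke at J1  (source Se1 imposes e)
#4 stroke at Sf1  (Sf1 fixes flow; stroke at Sf1)
#5 stroke at J2  (C1: C, integral causality)
#1 stroke at GY1  (J2 effort already set via bond 5)
#2 stroke at R1  (common-e at J2 fixed by 5)
#0 stroke at GY1  (GY GY1: same side as bond 1)
#6 stroke at J1  (J1: bond 0 brought flow, rest push out)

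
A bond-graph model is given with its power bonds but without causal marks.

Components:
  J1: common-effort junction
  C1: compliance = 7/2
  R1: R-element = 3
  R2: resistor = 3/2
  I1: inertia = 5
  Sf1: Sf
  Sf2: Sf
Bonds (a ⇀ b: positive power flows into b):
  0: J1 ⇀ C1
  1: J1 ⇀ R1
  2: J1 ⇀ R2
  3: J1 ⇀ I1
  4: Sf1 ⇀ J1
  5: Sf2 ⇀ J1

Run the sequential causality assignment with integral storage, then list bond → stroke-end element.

bond 0 stroke→J1
bond 1 stroke→R1
bond 2 stroke→R2
bond 3 stroke→I1
bond 4 stroke→Sf1
bond 5 stroke→Sf2

#4 →Sf1  (Sf1: flow source, stroke at near end)
#5 →Sf2  (Sf2: flow source, stroke at near end)
#0 →J1  (C1: C, integral causality)
#1 →R1  (0-jn J1 has e-setter on 0)
#2 →R2  (0-jn J1 has e-setter on 0)
#3 →I1  (common-e at J1 fixed by 0)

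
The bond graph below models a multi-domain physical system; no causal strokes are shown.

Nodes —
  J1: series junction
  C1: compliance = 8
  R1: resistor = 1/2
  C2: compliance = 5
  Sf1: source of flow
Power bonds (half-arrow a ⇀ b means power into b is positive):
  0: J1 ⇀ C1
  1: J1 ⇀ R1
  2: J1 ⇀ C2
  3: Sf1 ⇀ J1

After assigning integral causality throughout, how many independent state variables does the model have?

b3 stroke→Sf1  (Sf1 fixes flow; stroke at Sf1)
b0 stroke→J1  (J1: bond 3 brought flow, rest push out)
b1 stroke→J1  (J1: bond 3 brought flow, rest push out)
b2 stroke→J1  (J1 flow already set via bond 3)

2  (C1, C2 all integral)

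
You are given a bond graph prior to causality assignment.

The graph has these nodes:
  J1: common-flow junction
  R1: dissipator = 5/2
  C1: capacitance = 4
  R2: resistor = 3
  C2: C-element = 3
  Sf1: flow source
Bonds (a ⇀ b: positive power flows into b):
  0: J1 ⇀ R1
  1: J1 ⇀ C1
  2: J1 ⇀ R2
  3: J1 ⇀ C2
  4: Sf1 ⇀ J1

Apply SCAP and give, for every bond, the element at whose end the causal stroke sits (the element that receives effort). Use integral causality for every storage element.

bond 4 stroke at Sf1  (Sf1 fixes flow; stroke at Sf1)
bond 0 stroke at J1  (J1 flow already set via bond 4)
bond 1 stroke at J1  (common-f at J1 fixed by 4)
bond 2 stroke at J1  (J1: bond 4 brought flow, rest push out)
bond 3 stroke at J1  (common-f at J1 fixed by 4)

#0 |J1
#1 |J1
#2 |J1
#3 |J1
#4 |Sf1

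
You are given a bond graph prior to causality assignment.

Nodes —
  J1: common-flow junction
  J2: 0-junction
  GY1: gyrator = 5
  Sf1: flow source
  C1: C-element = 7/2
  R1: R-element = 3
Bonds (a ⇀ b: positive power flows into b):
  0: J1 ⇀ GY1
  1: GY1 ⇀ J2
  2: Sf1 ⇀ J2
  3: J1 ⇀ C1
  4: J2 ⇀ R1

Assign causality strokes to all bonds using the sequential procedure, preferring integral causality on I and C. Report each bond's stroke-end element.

#2 stroke→Sf1  (Sf1 (Sf) sets flow on bond)
#3 stroke→J1  (C1: C, integral causality)
#0 stroke→GY1  (only one flow-in slot at J1)
#1 stroke→GY1  (GY1 both-in/both-out from 0)
#4 stroke→J2  (only one effort-in slot at J2)

bond 0 stroke at GY1
bond 1 stroke at GY1
bond 2 stroke at Sf1
bond 3 stroke at J1
bond 4 stroke at J2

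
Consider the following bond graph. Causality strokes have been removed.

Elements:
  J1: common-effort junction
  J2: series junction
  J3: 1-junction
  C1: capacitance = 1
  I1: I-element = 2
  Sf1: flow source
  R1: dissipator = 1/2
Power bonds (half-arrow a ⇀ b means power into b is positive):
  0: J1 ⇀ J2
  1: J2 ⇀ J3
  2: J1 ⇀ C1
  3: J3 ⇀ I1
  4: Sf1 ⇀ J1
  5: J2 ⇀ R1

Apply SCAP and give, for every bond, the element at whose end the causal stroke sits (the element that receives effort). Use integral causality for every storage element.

β4 |Sf1  (Sf1: flow source, stroke at near end)
β2 |J1  (C1 integral (e out))
β0 |J2  (0-jn J1 has e-setter on 2)
β3 |I1  (I1: I, integral causality)
β1 |J3  (J3 flow already set via bond 3)
β5 |J2  (J2: bond 1 brought flow, rest push out)

#0 |J2
#1 |J3
#2 |J1
#3 |I1
#4 |Sf1
#5 |J2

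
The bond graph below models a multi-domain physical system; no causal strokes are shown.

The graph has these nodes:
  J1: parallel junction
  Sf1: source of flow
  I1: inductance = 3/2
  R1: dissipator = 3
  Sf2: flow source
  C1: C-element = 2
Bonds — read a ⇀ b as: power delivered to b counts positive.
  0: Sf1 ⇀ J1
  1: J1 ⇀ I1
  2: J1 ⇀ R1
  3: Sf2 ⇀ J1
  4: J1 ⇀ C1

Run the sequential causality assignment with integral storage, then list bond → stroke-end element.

#0 →Sf1  (Sf1 (Sf) sets flow on bond)
#3 →Sf2  (Sf2: flow source, stroke at near end)
#1 →I1  (prefer integral on I1)
#4 →J1  (prefer integral on C1)
#2 →R1  (J1: bond 4 brought effort, rest push out)

β0 |Sf1
β1 |I1
β2 |R1
β3 |Sf2
β4 |J1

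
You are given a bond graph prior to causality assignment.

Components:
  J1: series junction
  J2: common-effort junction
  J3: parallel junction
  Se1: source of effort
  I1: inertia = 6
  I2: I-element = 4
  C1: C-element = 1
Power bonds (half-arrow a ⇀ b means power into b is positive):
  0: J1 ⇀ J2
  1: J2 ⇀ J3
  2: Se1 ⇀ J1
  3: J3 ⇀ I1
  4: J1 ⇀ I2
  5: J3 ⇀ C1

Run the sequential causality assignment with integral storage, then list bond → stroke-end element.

b2 →J1  (Se1 fixes effort; stroke away)
b3 →I1  (I1 integral (f out))
b4 →I2  (I2 integral (f out))
b0 →J1  (J1: bond 4 brought flow, rest push out)
b1 →J2  (J2 needs exactly one e-in)
b5 →J3  (only one effort-in slot at J3)

bond 0 stroke→J1
bond 1 stroke→J2
bond 2 stroke→J1
bond 3 stroke→I1
bond 4 stroke→I2
bond 5 stroke→J3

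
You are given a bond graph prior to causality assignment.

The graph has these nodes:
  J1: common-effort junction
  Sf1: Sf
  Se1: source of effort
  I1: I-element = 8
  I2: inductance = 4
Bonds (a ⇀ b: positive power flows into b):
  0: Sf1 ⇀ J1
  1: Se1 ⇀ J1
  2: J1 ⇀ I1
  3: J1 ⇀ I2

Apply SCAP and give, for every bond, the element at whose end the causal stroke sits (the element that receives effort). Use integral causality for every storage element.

#0 stroke at Sf1  (Sf1: flow source, stroke at near end)
#1 stroke at J1  (source Se1 imposes e)
#2 stroke at I1  (common-e at J1 fixed by 1)
#3 stroke at I2  (J1 effort already set via bond 1)

b0 →Sf1
b1 →J1
b2 →I1
b3 →I2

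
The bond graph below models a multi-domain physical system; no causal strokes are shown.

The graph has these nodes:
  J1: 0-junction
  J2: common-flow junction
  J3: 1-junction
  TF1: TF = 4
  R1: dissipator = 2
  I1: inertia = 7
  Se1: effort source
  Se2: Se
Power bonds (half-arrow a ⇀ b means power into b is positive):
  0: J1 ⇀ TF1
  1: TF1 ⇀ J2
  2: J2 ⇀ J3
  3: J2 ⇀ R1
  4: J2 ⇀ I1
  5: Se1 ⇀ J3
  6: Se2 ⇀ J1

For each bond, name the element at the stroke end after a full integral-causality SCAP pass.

#5 stroke at J3  (source Se1 imposes e)
#6 stroke at J1  (source Se2 imposes e)
#0 stroke at TF1  (common-e at J1 fixed by 6)
#2 stroke at J2  (closing 1-jn rule on J3)
#1 stroke at J2  (TF1 one-in-one-out from 0)
#4 stroke at I1  (prefer integral on I1)
#3 stroke at J2  (J2: bond 4 brought flow, rest push out)

b0 stroke at TF1
b1 stroke at J2
b2 stroke at J2
b3 stroke at J2
b4 stroke at I1
b5 stroke at J3
b6 stroke at J1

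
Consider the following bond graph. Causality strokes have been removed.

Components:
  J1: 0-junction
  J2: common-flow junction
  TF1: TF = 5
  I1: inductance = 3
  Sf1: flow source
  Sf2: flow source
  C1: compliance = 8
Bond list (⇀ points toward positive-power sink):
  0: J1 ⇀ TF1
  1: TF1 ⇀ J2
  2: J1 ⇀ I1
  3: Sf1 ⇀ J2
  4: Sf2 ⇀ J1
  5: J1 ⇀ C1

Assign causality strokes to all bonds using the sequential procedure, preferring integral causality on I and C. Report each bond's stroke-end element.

bond 3 stroke at Sf1  (Sf1 fixes flow; stroke at Sf1)
bond 4 stroke at Sf2  (Sf2 (Sf) sets flow on bond)
bond 1 stroke at J2  (J2 flow already set via bond 3)
bond 0 stroke at TF1  (TF TF1: opposite of bond 1)
bond 2 stroke at I1  (I1 outputs flow p/I1)
bond 5 stroke at J1  (closing 0-jn rule on J1)

bond 0 stroke→TF1
bond 1 stroke→J2
bond 2 stroke→I1
bond 3 stroke→Sf1
bond 4 stroke→Sf2
bond 5 stroke→J1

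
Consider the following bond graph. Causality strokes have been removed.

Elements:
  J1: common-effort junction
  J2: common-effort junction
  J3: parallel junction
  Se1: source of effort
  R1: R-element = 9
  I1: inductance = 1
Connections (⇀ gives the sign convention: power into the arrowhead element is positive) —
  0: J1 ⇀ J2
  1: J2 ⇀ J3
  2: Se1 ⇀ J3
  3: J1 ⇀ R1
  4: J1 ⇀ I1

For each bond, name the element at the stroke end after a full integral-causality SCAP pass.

#0 →J1
#1 →J2
#2 →J3
#3 →R1
#4 →I1

#2 stroke→J3  (Se1 (Se) sets effort on bond)
#1 stroke→J2  (J3 effort already set via bond 2)
#0 stroke→J1  (J2 effort already set via bond 1)
#3 stroke→R1  (J1 effort already set via bond 0)
#4 stroke→I1  (J1 effort already set via bond 0)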